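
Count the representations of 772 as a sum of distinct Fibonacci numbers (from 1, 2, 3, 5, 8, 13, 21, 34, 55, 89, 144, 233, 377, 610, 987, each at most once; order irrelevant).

772 = 610+144+13+5 = 610+144+13+3+2 = 610+89+55+13+5 = … (15 more), for 18 in all.

18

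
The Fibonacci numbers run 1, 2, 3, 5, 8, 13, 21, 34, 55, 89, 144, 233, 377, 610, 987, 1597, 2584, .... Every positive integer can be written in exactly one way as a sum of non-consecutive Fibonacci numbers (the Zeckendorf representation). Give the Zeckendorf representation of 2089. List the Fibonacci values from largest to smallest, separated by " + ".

1597 + 377 + 89 + 21 + 5

2089: greatest Fibonacci not exceeding it is 1597, leaving 492
492: greatest Fibonacci not exceeding it is 377, leaving 115
115: greatest Fibonacci not exceeding it is 89, leaving 26
26: greatest Fibonacci not exceeding it is 21, leaving 5
5: greatest Fibonacci not exceeding it is 5, leaving 0
So 2089 = 1597 + 377 + 89 + 21 + 5, with no two terms consecutive in the sequence.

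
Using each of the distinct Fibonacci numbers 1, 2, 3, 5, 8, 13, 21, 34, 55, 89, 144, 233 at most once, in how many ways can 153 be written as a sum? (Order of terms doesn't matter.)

Each representation comes from the Zeckendorf form by replacing some F_k with F_{k−1} + F_{k−2} where possible.
153 = 144+8+1 = 144+5+3+1 = 89+55+8+1 = 89+55+5+3+1 = 89+34+21+8+1 = … (2 more), for 7 in all.

7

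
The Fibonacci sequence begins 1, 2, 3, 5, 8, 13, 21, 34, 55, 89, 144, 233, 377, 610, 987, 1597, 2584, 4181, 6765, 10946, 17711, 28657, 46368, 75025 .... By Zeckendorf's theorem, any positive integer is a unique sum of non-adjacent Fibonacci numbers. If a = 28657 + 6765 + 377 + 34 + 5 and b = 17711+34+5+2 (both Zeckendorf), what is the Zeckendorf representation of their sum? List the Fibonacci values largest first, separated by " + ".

The two numbers are 35838 and 17752, so their sum is 53590.
Repeatedly subtract the largest Fibonacci number that fits:
53590: greatest Fibonacci not exceeding it is 46368, leaving 7222
7222: greatest Fibonacci not exceeding it is 6765, leaving 457
457: greatest Fibonacci not exceeding it is 377, leaving 80
80: greatest Fibonacci not exceeding it is 55, leaving 25
25: greatest Fibonacci not exceeding it is 21, leaving 4
4: greatest Fibonacci not exceeding it is 3, leaving 1
1: greatest Fibonacci not exceeding it is 1, leaving 0

46368 + 6765 + 377 + 55 + 21 + 3 + 1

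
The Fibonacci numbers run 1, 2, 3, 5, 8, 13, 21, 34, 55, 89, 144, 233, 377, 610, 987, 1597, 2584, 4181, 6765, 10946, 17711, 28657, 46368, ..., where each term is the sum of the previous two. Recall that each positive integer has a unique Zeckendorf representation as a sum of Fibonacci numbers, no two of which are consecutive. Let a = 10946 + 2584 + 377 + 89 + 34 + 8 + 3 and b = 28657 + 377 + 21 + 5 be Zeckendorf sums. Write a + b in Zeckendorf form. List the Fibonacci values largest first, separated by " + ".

28657 + 10946 + 2584 + 610 + 233 + 55 + 13 + 3

The two numbers are 14041 and 29060, so their sum is 43101.
Greedy algorithm:
28657 ≤ 43101 < 46368, so take 28657; remainder 14444
10946 ≤ 14444 < 17711, so take 10946; remainder 3498
2584 ≤ 3498 < 4181, so take 2584; remainder 914
610 ≤ 914 < 987, so take 610; remainder 304
233 ≤ 304 < 377, so take 233; remainder 71
55 ≤ 71 < 89, so take 55; remainder 16
13 ≤ 16 < 21, so take 13; remainder 3
3 ≤ 3 < 5, so take 3; remainder 0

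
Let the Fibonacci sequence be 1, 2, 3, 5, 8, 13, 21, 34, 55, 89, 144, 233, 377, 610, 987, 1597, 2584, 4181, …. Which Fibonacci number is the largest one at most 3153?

2584 ≤ 3153 < 4181, so the largest Fibonacci number not exceeding 3153 is 2584.

2584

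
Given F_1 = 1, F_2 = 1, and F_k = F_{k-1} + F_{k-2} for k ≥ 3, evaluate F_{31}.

Iterating the recurrence up to F_{23} = 28657 and F_{22} = 17711:
F_{24} = F_{23} + F_{22} = 28657 + 17711 = 46368
F_{25} = F_{24} + F_{23} = 46368 + 28657 = 75025
F_{26} = F_{25} + F_{24} = 75025 + 46368 = 121393
F_{27} = F_{26} + F_{25} = 121393 + 75025 = 196418
F_{28} = F_{27} + F_{26} = 196418 + 121393 = 317811
F_{29} = F_{28} + F_{27} = 317811 + 196418 = 514229
F_{30} = F_{29} + F_{28} = 514229 + 317811 = 832040
F_{31} = F_{30} + F_{29} = 832040 + 514229 = 1346269

1346269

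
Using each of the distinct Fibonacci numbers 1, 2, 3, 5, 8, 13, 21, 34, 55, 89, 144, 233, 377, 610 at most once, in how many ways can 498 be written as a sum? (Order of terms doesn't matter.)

498 = 377+89+21+8+3 = 377+89+21+8+2+1 = 377+55+34+21+8+3 = 233+144+89+21+8+3 = 377+89+21+5+3+2+1 = … (11 more), for 16 in all.

16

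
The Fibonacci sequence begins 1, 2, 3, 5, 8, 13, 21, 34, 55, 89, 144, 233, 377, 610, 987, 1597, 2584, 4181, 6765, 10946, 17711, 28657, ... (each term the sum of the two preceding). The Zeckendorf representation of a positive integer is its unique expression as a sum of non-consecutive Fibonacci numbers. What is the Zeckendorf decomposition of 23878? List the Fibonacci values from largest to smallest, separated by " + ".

Repeatedly subtract the largest Fibonacci number that fits:
23878: greatest Fibonacci not exceeding it is 17711, leaving 6167
6167: greatest Fibonacci not exceeding it is 4181, leaving 1986
1986: greatest Fibonacci not exceeding it is 1597, leaving 389
389: greatest Fibonacci not exceeding it is 377, leaving 12
12: greatest Fibonacci not exceeding it is 8, leaving 4
4: greatest Fibonacci not exceeding it is 3, leaving 1
1: greatest Fibonacci not exceeding it is 1, leaving 0
So 23878 = 17711 + 4181 + 1597 + 377 + 8 + 3 + 1, with no two terms consecutive in the sequence.

17711 + 4181 + 1597 + 377 + 8 + 3 + 1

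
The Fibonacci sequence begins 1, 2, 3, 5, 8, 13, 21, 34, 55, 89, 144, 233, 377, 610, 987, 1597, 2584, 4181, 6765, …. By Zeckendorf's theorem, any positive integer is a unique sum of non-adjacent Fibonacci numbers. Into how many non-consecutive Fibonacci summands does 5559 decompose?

5

5559: greatest Fibonacci not exceeding it is 4181, leaving 1378
1378: greatest Fibonacci not exceeding it is 987, leaving 391
391: greatest Fibonacci not exceeding it is 377, leaving 14
14: greatest Fibonacci not exceeding it is 13, leaving 1
1: greatest Fibonacci not exceeding it is 1, leaving 0
5559 = 4181 + 987 + 377 + 13 + 1, which has 5 terms.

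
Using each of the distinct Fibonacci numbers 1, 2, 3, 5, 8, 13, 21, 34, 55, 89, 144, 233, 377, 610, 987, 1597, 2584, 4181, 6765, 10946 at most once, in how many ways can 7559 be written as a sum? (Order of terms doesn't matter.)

7559 = 6765+610+144+34+5+1 = 6765+610+144+34+3+2+1 = 6765+610+144+21+13+5+1 = 6765+610+89+55+34+5+1 = 6765+377+233+144+34+5+1 = … (55 more), for 60 in all.

60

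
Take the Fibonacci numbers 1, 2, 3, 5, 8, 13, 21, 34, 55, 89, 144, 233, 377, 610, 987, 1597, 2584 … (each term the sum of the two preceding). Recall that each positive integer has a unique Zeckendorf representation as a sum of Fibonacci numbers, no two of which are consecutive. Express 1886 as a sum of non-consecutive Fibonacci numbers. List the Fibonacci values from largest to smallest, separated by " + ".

1597 + 233 + 55 + 1

Greedy algorithm:
1886: greatest Fibonacci not exceeding it is 1597, leaving 289
289: greatest Fibonacci not exceeding it is 233, leaving 56
56: greatest Fibonacci not exceeding it is 55, leaving 1
1: greatest Fibonacci not exceeding it is 1, leaving 0
So 1886 = 1597 + 233 + 55 + 1, with no two terms consecutive in the sequence.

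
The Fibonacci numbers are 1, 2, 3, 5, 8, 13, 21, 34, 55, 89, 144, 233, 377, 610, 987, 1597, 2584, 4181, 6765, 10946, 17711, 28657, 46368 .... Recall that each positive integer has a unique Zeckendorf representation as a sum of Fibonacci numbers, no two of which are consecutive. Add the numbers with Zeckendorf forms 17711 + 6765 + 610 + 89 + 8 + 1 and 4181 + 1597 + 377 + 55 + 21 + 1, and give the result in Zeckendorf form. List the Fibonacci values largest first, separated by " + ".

The two numbers are 25184 and 6232, so their sum is 31416.
31416: greatest Fibonacci not exceeding it is 28657, leaving 2759
2759: greatest Fibonacci not exceeding it is 2584, leaving 175
175: greatest Fibonacci not exceeding it is 144, leaving 31
31: greatest Fibonacci not exceeding it is 21, leaving 10
10: greatest Fibonacci not exceeding it is 8, leaving 2
2: greatest Fibonacci not exceeding it is 2, leaving 0

28657 + 2584 + 144 + 21 + 8 + 2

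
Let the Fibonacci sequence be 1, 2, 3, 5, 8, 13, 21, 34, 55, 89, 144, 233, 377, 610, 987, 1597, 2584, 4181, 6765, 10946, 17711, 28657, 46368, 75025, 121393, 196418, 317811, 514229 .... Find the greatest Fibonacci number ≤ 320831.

317811

317811 ≤ 320831 < 514229, so the largest Fibonacci number not exceeding 320831 is 317811.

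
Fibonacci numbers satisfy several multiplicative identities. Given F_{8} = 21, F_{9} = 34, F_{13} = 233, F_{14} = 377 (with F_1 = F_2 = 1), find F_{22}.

17711

By the addition formula F_{m+n} = F_m F_{n+1} + F_{m−1} F_n with m=14, n=8: F_{22} = 377·34 + 233·21 = 12818 + 4893 = 17711.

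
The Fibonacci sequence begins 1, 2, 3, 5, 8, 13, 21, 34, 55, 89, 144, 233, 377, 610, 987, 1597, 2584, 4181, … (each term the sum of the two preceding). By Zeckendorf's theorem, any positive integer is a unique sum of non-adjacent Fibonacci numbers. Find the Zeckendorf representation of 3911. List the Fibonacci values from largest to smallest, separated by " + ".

2584 + 987 + 233 + 89 + 13 + 5

Repeatedly subtract the largest Fibonacci number that fits:
2584 ≤ 3911 < 4181, so take 2584; remainder 1327
987 ≤ 1327 < 1597, so take 987; remainder 340
233 ≤ 340 < 377, so take 233; remainder 107
89 ≤ 107 < 144, so take 89; remainder 18
13 ≤ 18 < 21, so take 13; remainder 5
5 ≤ 5 < 8, so take 5; remainder 0
So 3911 = 2584 + 987 + 233 + 89 + 13 + 5, with no two terms consecutive in the sequence.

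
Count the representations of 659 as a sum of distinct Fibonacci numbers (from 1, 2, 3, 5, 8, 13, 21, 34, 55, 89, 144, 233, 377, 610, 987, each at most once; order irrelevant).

659 = 610+34+13+2 = 610+34+8+5+2 = 377+233+34+13+2 = 610+21+13+8+5+2 = 377+233+34+8+5+2 = … (5 more), for 10 in all.

10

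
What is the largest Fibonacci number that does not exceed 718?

610

610 ≤ 718 < 987, so the largest Fibonacci number not exceeding 718 is 610.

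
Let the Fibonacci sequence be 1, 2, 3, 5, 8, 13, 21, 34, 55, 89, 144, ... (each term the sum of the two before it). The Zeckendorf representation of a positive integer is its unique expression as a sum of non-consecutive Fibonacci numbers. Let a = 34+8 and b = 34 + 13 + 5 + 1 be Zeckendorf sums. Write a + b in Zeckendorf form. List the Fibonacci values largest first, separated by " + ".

The two numbers are 42 and 53, so their sum is 95.
largest Fibonacci ≤ 95 is 89; 95 − 89 = 6
largest Fibonacci ≤ 6 is 5; 6 − 5 = 1
largest Fibonacci ≤ 1 is 1; 1 − 1 = 0

89 + 5 + 1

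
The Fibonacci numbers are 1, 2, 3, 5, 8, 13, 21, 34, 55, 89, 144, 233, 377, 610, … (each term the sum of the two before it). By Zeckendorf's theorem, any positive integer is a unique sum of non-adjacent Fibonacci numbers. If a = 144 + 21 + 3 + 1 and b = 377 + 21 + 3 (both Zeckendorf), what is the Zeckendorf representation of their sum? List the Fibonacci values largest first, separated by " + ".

The two numbers are 169 and 401, so their sum is 570.
Repeatedly subtract the largest Fibonacci number that fits:
take 377 (≤ 570); 570 − 377 = 193
take 144 (≤ 193); 193 − 144 = 49
take 34 (≤ 49); 49 − 34 = 15
take 13 (≤ 15); 15 − 13 = 2
take 2 (≤ 2); 2 − 2 = 0

377 + 144 + 34 + 13 + 2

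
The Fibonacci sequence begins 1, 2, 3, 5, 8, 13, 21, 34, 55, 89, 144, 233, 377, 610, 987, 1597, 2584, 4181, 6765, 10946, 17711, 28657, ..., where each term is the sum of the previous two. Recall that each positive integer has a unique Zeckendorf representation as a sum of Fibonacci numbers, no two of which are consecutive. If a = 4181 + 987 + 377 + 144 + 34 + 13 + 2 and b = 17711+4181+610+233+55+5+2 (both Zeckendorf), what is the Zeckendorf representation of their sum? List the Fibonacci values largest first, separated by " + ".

The two numbers are 5738 and 22797, so their sum is 28535.
subtract 17711 from 28535: 10824 remains
subtract 6765 from 10824: 4059 remains
subtract 2584 from 4059: 1475 remains
subtract 987 from 1475: 488 remains
subtract 377 from 488: 111 remains
subtract 89 from 111: 22 remains
subtract 21 from 22: 1 remains
subtract 1 from 1: 0 remains

17711 + 6765 + 2584 + 987 + 377 + 89 + 21 + 1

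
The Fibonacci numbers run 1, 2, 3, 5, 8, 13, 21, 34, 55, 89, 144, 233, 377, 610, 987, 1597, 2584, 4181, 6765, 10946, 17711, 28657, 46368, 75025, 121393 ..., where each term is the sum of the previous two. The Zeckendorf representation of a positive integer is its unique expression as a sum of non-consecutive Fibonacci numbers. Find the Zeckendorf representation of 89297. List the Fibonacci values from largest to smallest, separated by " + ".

Greedily peel off the largest Fibonacci term at each step:
89297: greatest Fibonacci not exceeding it is 75025, leaving 14272
14272: greatest Fibonacci not exceeding it is 10946, leaving 3326
3326: greatest Fibonacci not exceeding it is 2584, leaving 742
742: greatest Fibonacci not exceeding it is 610, leaving 132
132: greatest Fibonacci not exceeding it is 89, leaving 43
43: greatest Fibonacci not exceeding it is 34, leaving 9
9: greatest Fibonacci not exceeding it is 8, leaving 1
1: greatest Fibonacci not exceeding it is 1, leaving 0
So 89297 = 75025 + 10946 + 2584 + 610 + 89 + 34 + 8 + 1, with no two terms consecutive in the sequence.

75025 + 10946 + 2584 + 610 + 89 + 34 + 8 + 1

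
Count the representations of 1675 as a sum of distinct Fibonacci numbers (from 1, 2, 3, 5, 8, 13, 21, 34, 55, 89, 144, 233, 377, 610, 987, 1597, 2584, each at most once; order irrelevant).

20

Starting from the Zeckendorf form and repeatedly splitting a term F_k into F_{k−1} + F_{k−2} (when neither is already used) reaches every representation.
1675 = 1597+55+21+2 = 1597+55+13+8+2 = 987+610+55+21+2 = 1597+55+13+5+3+2 = 1597+34+21+13+8+2 = … (15 more), for 20 in all.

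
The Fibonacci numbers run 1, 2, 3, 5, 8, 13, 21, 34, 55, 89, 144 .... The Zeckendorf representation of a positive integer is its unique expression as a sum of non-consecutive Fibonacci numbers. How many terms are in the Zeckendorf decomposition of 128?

Greedy algorithm:
128 − 89 = 39
39 − 34 = 5
5 − 5 = 0
128 = 89 + 34 + 5, which has 3 terms.

3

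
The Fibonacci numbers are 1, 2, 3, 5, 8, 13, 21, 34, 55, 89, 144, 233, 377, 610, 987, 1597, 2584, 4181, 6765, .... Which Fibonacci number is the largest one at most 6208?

4181 ≤ 6208 < 6765, so the largest Fibonacci number not exceeding 6208 is 4181.

4181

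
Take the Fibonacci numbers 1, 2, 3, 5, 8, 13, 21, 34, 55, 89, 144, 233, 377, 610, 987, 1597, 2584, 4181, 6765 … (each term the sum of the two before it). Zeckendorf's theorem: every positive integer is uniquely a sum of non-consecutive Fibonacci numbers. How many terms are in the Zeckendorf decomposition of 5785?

4

Greedy algorithm:
subtract 4181 from 5785: 1604 remains
subtract 1597 from 1604: 7 remains
subtract 5 from 7: 2 remains
subtract 2 from 2: 0 remains
5785 = 4181 + 1597 + 5 + 2, which has 4 terms.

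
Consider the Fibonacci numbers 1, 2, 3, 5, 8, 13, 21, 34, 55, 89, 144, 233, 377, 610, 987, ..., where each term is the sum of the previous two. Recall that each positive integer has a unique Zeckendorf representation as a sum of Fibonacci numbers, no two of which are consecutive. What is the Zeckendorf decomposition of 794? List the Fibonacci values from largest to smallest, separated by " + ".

610 + 144 + 34 + 5 + 1

largest Fibonacci ≤ 794 is 610; 794 − 610 = 184
largest Fibonacci ≤ 184 is 144; 184 − 144 = 40
largest Fibonacci ≤ 40 is 34; 40 − 34 = 6
largest Fibonacci ≤ 6 is 5; 6 − 5 = 1
largest Fibonacci ≤ 1 is 1; 1 − 1 = 0
So 794 = 610 + 144 + 34 + 5 + 1, with no two terms consecutive in the sequence.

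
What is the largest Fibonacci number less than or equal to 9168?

6765 ≤ 9168 < 10946, so the largest Fibonacci number not exceeding 9168 is 6765.

6765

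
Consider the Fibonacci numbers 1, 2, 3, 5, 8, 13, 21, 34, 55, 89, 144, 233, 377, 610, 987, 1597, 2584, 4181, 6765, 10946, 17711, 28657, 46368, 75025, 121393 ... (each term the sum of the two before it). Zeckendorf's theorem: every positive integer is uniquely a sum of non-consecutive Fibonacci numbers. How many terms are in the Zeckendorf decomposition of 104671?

largest Fibonacci ≤ 104671 is 75025; 104671 − 75025 = 29646
largest Fibonacci ≤ 29646 is 28657; 29646 − 28657 = 989
largest Fibonacci ≤ 989 is 987; 989 − 987 = 2
largest Fibonacci ≤ 2 is 2; 2 − 2 = 0
104671 = 75025 + 28657 + 987 + 2, which has 4 terms.

4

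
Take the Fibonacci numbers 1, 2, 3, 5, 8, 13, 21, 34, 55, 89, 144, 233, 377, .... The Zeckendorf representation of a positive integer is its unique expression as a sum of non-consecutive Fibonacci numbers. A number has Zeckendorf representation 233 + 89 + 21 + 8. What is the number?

233 + 89 + 21 + 8 = 351.

351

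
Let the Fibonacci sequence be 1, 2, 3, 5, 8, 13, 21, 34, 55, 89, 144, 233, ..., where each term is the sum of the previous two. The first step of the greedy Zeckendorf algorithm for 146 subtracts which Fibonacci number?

144

144 ≤ 146 < 233, so the largest Fibonacci number not exceeding 146 is 144.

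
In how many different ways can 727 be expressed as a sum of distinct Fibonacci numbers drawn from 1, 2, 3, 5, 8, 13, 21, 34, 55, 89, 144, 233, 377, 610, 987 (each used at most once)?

10

Each representation comes from the Zeckendorf form by replacing some F_k with F_{k−1} + F_{k−2} where possible.
727 = 610+89+21+5+2 = 610+89+13+8+5+2 = 610+55+34+21+5+2 = … (7 more), for 10 in all.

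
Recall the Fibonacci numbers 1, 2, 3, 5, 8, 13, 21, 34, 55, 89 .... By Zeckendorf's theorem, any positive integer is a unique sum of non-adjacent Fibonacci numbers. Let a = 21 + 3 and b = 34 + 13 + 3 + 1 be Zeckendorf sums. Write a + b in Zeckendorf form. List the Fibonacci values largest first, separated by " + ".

The two numbers are 24 and 51, so their sum is 75.
take 55 (≤ 75); 75 − 55 = 20
take 13 (≤ 20); 20 − 13 = 7
take 5 (≤ 7); 7 − 5 = 2
take 2 (≤ 2); 2 − 2 = 0

55 + 13 + 5 + 2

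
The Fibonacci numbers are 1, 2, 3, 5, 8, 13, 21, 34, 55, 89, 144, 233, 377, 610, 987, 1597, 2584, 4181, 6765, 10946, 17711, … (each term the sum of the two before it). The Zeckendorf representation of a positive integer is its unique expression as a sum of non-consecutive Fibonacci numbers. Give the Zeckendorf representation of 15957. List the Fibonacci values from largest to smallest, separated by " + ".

10946 + 4181 + 610 + 144 + 55 + 21

10946 ≤ 15957 < 17711, so take 10946; remainder 5011
4181 ≤ 5011 < 6765, so take 4181; remainder 830
610 ≤ 830 < 987, so take 610; remainder 220
144 ≤ 220 < 233, so take 144; remainder 76
55 ≤ 76 < 89, so take 55; remainder 21
21 ≤ 21 < 34, so take 21; remainder 0
So 15957 = 10946 + 4181 + 610 + 144 + 55 + 21, with no two terms consecutive in the sequence.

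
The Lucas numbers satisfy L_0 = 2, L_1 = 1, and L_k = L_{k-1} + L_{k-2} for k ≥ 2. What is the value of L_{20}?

Iterating the recurrence up to L_{12} = 322 and L_{11} = 199:
L_{13} = L_{12} + L_{11} = 322 + 199 = 521
L_{14} = L_{13} + L_{12} = 521 + 322 = 843
L_{15} = L_{14} + L_{13} = 843 + 521 = 1364
L_{16} = L_{15} + L_{14} = 1364 + 843 = 2207
L_{17} = L_{16} + L_{15} = 2207 + 1364 = 3571
L_{18} = L_{17} + L_{16} = 3571 + 2207 = 5778
L_{19} = L_{18} + L_{17} = 5778 + 3571 = 9349
L_{20} = L_{19} + L_{18} = 9349 + 5778 = 15127

15127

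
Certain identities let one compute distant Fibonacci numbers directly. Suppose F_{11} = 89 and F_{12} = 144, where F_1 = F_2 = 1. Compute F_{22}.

17711

By the doubling identity F_{2k} = F_k(2F_{k+1} − F_k): F_{22} = 89·(2·144 − 89) = 89·199 = 17711.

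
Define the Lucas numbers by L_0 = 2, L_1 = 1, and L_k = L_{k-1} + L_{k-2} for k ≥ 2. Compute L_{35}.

Iterating the recurrence up to L_{27} = 439204 and L_{26} = 271443:
L_{28} = L_{27} + L_{26} = 439204 + 271443 = 710647
L_{29} = L_{28} + L_{27} = 710647 + 439204 = 1149851
L_{30} = L_{29} + L_{28} = 1149851 + 710647 = 1860498
L_{31} = L_{30} + L_{29} = 1860498 + 1149851 = 3010349
L_{32} = L_{31} + L_{30} = 3010349 + 1860498 = 4870847
L_{33} = L_{32} + L_{31} = 4870847 + 3010349 = 7881196
L_{34} = L_{33} + L_{32} = 7881196 + 4870847 = 12752043
L_{35} = L_{34} + L_{33} = 12752043 + 7881196 = 20633239

20633239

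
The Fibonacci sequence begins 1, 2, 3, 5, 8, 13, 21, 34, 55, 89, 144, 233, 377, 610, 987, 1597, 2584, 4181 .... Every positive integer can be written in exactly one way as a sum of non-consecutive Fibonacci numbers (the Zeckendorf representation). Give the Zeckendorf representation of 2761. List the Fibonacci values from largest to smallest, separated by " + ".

Greedily peel off the largest Fibonacci term at each step:
take 2584 (≤ 2761); 2761 − 2584 = 177
take 144 (≤ 177); 177 − 144 = 33
take 21 (≤ 33); 33 − 21 = 12
take 8 (≤ 12); 12 − 8 = 4
take 3 (≤ 4); 4 − 3 = 1
take 1 (≤ 1); 1 − 1 = 0
So 2761 = 2584 + 144 + 21 + 8 + 3 + 1, with no two terms consecutive in the sequence.

2584 + 144 + 21 + 8 + 3 + 1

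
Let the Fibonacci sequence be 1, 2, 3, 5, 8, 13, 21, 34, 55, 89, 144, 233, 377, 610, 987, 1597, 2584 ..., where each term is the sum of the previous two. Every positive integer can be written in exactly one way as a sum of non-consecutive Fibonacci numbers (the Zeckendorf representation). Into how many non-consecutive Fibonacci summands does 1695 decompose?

Greedily peel off the largest Fibonacci term at each step:
1695: greatest Fibonacci not exceeding it is 1597, leaving 98
98: greatest Fibonacci not exceeding it is 89, leaving 9
9: greatest Fibonacci not exceeding it is 8, leaving 1
1: greatest Fibonacci not exceeding it is 1, leaving 0
1695 = 1597 + 89 + 8 + 1, which has 4 terms.

4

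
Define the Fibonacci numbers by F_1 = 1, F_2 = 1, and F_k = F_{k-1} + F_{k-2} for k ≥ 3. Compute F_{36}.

Iterating the recurrence up to F_{31} = 1346269 and F_{30} = 832040:
F_{32} = F_{31} + F_{30} = 1346269 + 832040 = 2178309
F_{33} = F_{32} + F_{31} = 2178309 + 1346269 = 3524578
F_{34} = F_{33} + F_{32} = 3524578 + 2178309 = 5702887
F_{35} = F_{34} + F_{33} = 5702887 + 3524578 = 9227465
F_{36} = F_{35} + F_{34} = 9227465 + 5702887 = 14930352

14930352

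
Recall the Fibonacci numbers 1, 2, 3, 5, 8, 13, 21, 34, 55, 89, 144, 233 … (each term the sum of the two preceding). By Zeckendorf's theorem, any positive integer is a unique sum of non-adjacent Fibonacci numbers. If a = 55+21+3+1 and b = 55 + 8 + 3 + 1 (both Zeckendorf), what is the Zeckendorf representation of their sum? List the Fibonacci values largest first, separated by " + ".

144 + 3

The two numbers are 80 and 67, so their sum is 147.
Greedy algorithm:
147: greatest Fibonacci not exceeding it is 144, leaving 3
3: greatest Fibonacci not exceeding it is 3, leaving 0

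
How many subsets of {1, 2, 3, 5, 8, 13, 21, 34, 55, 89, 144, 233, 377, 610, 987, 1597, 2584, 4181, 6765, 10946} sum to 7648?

63

Each representation comes from the Zeckendorf form by replacing some F_k with F_{k−1} + F_{k−2} where possible.
7648 = 6765+610+233+34+5+1 = 6765+610+233+34+3+2+1 = 6765+610+233+21+13+5+1 = 6765+610+144+89+34+5+1 = … (59 more), for 63 in all.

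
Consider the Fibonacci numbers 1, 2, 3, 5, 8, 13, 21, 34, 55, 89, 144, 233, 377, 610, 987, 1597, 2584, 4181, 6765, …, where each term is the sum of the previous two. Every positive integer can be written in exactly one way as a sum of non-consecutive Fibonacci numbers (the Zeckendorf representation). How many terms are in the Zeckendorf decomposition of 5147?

take 4181 (≤ 5147); 5147 − 4181 = 966
take 610 (≤ 966); 966 − 610 = 356
take 233 (≤ 356); 356 − 233 = 123
take 89 (≤ 123); 123 − 89 = 34
take 34 (≤ 34); 34 − 34 = 0
5147 = 4181 + 610 + 233 + 89 + 34, which has 5 terms.

5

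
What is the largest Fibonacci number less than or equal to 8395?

6765

6765 ≤ 8395 < 10946, so the largest Fibonacci number not exceeding 8395 is 6765.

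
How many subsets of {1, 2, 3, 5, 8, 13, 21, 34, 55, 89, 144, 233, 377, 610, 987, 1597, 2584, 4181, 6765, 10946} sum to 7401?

Each representation comes from the Zeckendorf form by replacing some F_k with F_{k−1} + F_{k−2} where possible.
7401 = 6765+610+21+5 = 6765+610+21+3+2 = 6765+610+13+8+5 = 6765+377+233+21+5 = 6765+610+13+8+3+2 = … (43 more), for 48 in all.

48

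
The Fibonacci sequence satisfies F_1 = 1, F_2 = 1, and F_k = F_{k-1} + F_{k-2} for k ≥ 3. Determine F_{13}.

233

Iterating the recurrence up to F_{9} = 34 and F_{8} = 21:
F_{10} = F_{9} + F_{8} = 34 + 21 = 55
F_{11} = F_{10} + F_{9} = 55 + 34 = 89
F_{12} = F_{11} + F_{10} = 89 + 55 = 144
F_{13} = F_{12} + F_{11} = 144 + 89 = 233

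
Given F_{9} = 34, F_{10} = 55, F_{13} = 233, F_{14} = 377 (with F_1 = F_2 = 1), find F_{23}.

By the addition formula F_{m+n} = F_m F_{n+1} + F_{m−1} F_n with m=14, n=9: F_{23} = 377·55 + 233·34 = 20735 + 7922 = 28657.

28657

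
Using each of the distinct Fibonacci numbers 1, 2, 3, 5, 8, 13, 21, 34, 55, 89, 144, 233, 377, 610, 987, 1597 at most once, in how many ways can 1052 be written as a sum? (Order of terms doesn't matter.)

18

1052 = 987+55+8+2 = 987+55+5+3+2 = 987+34+21+8+2 = … (15 more), for 18 in all.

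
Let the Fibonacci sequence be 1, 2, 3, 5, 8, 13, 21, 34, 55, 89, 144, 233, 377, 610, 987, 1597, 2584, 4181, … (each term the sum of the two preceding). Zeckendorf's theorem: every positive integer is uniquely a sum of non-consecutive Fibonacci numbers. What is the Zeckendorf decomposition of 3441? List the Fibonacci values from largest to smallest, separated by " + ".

2584 + 610 + 233 + 13 + 1

Greedy algorithm:
3441: greatest Fibonacci not exceeding it is 2584, leaving 857
857: greatest Fibonacci not exceeding it is 610, leaving 247
247: greatest Fibonacci not exceeding it is 233, leaving 14
14: greatest Fibonacci not exceeding it is 13, leaving 1
1: greatest Fibonacci not exceeding it is 1, leaving 0
So 3441 = 2584 + 610 + 233 + 13 + 1, with no two terms consecutive in the sequence.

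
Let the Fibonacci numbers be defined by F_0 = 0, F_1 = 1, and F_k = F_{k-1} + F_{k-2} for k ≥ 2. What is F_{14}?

377

Iterating the recurrence up to F_{7} = 13 and F_{6} = 8:
F_{8} = F_{7} + F_{6} = 13 + 8 = 21
F_{9} = F_{8} + F_{7} = 21 + 13 = 34
F_{10} = F_{9} + F_{8} = 34 + 21 = 55
F_{11} = F_{10} + F_{9} = 55 + 34 = 89
F_{12} = F_{11} + F_{10} = 89 + 55 = 144
F_{13} = F_{12} + F_{11} = 144 + 89 = 233
F_{14} = F_{13} + F_{12} = 233 + 144 = 377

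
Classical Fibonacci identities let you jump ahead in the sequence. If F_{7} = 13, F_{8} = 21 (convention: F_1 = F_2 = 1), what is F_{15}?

By the addition formula F_{m+n} = F_m F_{n+1} + F_{m−1} F_n with m=8, n=7: F_{15} = 21·21 + 13·13 = 441 + 169 = 610.

610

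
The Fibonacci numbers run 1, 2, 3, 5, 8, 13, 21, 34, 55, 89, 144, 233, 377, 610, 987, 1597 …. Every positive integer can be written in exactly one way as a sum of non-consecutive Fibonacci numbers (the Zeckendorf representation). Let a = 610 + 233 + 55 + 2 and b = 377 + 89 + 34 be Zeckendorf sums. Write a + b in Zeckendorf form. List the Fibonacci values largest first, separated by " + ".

987 + 377 + 34 + 2

The two numbers are 900 and 500, so their sum is 1400.
Greedily peel off the largest Fibonacci term at each step:
1400: greatest Fibonacci not exceeding it is 987, leaving 413
413: greatest Fibonacci not exceeding it is 377, leaving 36
36: greatest Fibonacci not exceeding it is 34, leaving 2
2: greatest Fibonacci not exceeding it is 2, leaving 0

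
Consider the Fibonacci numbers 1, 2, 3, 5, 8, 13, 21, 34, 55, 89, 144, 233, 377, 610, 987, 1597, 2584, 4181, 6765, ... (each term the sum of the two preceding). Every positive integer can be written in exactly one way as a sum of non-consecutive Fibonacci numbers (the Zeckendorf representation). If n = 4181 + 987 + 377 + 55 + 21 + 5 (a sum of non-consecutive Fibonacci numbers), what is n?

5626

4181 + 987 + 377 + 55 + 21 + 5 = 5626.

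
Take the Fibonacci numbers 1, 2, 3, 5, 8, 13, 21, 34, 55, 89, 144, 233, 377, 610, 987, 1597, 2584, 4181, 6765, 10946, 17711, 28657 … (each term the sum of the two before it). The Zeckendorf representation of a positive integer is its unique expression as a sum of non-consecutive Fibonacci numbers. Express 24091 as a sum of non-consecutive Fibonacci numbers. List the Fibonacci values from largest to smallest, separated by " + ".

17711 + 4181 + 1597 + 377 + 144 + 55 + 21 + 5

24091: greatest Fibonacci not exceeding it is 17711, leaving 6380
6380: greatest Fibonacci not exceeding it is 4181, leaving 2199
2199: greatest Fibonacci not exceeding it is 1597, leaving 602
602: greatest Fibonacci not exceeding it is 377, leaving 225
225: greatest Fibonacci not exceeding it is 144, leaving 81
81: greatest Fibonacci not exceeding it is 55, leaving 26
26: greatest Fibonacci not exceeding it is 21, leaving 5
5: greatest Fibonacci not exceeding it is 5, leaving 0
So 24091 = 17711 + 4181 + 1597 + 377 + 144 + 55 + 21 + 5, with no two terms consecutive in the sequence.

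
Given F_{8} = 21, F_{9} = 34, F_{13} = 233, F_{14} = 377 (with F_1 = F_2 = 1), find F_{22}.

By the addition formula F_{m+n} = F_m F_{n+1} + F_{m−1} F_n with m=14, n=8: F_{22} = 377·34 + 233·21 = 12818 + 4893 = 17711.

17711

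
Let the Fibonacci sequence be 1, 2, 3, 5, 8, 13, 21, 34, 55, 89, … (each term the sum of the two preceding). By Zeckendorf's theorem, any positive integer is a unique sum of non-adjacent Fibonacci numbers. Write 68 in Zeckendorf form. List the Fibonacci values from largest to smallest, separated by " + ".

68 − 55 = 13
13 − 13 = 0
So 68 = 55 + 13, with no two terms consecutive in the sequence.

55 + 13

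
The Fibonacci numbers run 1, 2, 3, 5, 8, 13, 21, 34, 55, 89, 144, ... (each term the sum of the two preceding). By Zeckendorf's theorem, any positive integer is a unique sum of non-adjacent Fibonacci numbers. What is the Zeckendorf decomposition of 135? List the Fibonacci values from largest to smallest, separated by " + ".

135: greatest Fibonacci not exceeding it is 89, leaving 46
46: greatest Fibonacci not exceeding it is 34, leaving 12
12: greatest Fibonacci not exceeding it is 8, leaving 4
4: greatest Fibonacci not exceeding it is 3, leaving 1
1: greatest Fibonacci not exceeding it is 1, leaving 0
So 135 = 89 + 34 + 8 + 3 + 1, with no two terms consecutive in the sequence.

89 + 34 + 8 + 3 + 1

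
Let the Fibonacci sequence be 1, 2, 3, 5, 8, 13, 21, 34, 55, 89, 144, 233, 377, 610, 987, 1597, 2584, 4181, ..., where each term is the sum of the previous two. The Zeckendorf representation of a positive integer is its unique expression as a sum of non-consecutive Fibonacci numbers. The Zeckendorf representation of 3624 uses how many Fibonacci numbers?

6

Greedily peel off the largest Fibonacci term at each step:
largest Fibonacci ≤ 3624 is 2584; 3624 − 2584 = 1040
largest Fibonacci ≤ 1040 is 987; 1040 − 987 = 53
largest Fibonacci ≤ 53 is 34; 53 − 34 = 19
largest Fibonacci ≤ 19 is 13; 19 − 13 = 6
largest Fibonacci ≤ 6 is 5; 6 − 5 = 1
largest Fibonacci ≤ 1 is 1; 1 − 1 = 0
3624 = 2584 + 987 + 34 + 13 + 5 + 1, which has 6 terms.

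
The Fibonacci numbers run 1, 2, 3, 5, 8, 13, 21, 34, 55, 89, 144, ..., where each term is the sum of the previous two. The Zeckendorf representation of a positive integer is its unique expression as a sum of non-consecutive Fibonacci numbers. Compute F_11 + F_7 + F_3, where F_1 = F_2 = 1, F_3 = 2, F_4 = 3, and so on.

F_11 + F_7 + F_3 = 89 + 13 + 2 = 104.

104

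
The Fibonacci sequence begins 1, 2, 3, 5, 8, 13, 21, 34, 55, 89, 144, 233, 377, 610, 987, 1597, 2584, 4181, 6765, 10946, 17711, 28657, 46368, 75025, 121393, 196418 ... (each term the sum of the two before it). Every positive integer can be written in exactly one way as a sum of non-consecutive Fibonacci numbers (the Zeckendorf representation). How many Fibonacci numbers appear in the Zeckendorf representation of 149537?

7

149537 − 121393 = 28144
28144 − 17711 = 10433
10433 − 6765 = 3668
3668 − 2584 = 1084
1084 − 987 = 97
97 − 89 = 8
8 − 8 = 0
149537 = 121393 + 17711 + 6765 + 2584 + 987 + 89 + 8, which has 7 terms.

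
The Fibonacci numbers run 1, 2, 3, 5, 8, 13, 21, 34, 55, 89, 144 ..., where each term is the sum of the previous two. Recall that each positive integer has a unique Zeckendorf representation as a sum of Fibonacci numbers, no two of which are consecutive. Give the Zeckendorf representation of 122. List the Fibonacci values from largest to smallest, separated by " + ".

Greedy algorithm:
89 ≤ 122 < 144, so take 89; remainder 33
21 ≤ 33 < 34, so take 21; remainder 12
8 ≤ 12 < 13, so take 8; remainder 4
3 ≤ 4 < 5, so take 3; remainder 1
1 ≤ 1 < 2, so take 1; remainder 0
So 122 = 89 + 21 + 8 + 3 + 1, with no two terms consecutive in the sequence.

89 + 21 + 8 + 3 + 1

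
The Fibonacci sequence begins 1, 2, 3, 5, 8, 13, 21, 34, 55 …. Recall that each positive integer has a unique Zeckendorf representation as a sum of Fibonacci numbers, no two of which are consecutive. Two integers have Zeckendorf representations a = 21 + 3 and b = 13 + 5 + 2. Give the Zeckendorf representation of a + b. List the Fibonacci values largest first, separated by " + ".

The two numbers are 24 and 20, so their sum is 44.
Greedily peel off the largest Fibonacci term at each step:
44: greatest Fibonacci not exceeding it is 34, leaving 10
10: greatest Fibonacci not exceeding it is 8, leaving 2
2: greatest Fibonacci not exceeding it is 2, leaving 0

34 + 8 + 2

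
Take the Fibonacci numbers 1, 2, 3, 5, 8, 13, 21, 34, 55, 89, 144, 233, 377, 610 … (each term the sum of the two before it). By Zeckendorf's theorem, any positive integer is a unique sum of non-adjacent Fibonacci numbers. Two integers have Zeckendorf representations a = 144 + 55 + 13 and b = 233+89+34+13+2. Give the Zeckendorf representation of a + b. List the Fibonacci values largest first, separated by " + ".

The two numbers are 212 and 371, so their sum is 583.
377 ≤ 583 < 610, so take 377; remainder 206
144 ≤ 206 < 233, so take 144; remainder 62
55 ≤ 62 < 89, so take 55; remainder 7
5 ≤ 7 < 8, so take 5; remainder 2
2 ≤ 2 < 3, so take 2; remainder 0

377 + 144 + 55 + 5 + 2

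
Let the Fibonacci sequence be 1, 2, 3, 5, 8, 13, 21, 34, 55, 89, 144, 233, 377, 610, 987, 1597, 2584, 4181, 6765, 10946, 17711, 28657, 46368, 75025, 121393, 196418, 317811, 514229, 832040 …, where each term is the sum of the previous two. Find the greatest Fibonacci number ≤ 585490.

514229

514229 ≤ 585490 < 832040, so the largest Fibonacci number not exceeding 585490 is 514229.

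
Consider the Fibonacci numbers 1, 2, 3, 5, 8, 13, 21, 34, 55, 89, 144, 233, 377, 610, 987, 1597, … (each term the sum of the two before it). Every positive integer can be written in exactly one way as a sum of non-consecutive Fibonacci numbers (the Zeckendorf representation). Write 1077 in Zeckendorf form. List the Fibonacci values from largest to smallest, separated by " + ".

987 + 89 + 1

987 ≤ 1077 < 1597, so take 987; remainder 90
89 ≤ 90 < 144, so take 89; remainder 1
1 ≤ 1 < 2, so take 1; remainder 0
So 1077 = 987 + 89 + 1, with no two terms consecutive in the sequence.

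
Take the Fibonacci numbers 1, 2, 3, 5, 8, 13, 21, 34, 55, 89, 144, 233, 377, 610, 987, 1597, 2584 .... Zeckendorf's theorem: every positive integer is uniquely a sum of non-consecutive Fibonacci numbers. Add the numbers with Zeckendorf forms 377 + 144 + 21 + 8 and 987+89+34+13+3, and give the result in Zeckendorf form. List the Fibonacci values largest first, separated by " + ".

The two numbers are 550 and 1126, so their sum is 1676.
take 1597 (≤ 1676); 1676 − 1597 = 79
take 55 (≤ 79); 79 − 55 = 24
take 21 (≤ 24); 24 − 21 = 3
take 3 (≤ 3); 3 − 3 = 0

1597 + 55 + 21 + 3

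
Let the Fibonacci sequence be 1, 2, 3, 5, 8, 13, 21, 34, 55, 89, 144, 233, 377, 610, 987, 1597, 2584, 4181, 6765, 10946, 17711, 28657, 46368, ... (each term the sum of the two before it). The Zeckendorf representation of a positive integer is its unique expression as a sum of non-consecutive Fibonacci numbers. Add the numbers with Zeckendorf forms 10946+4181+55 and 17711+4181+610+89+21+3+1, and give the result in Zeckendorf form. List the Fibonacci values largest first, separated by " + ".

28657 + 6765 + 1597 + 610 + 144 + 21 + 3 + 1

The two numbers are 15182 and 22616, so their sum is 37798.
take 28657 (≤ 37798); 37798 − 28657 = 9141
take 6765 (≤ 9141); 9141 − 6765 = 2376
take 1597 (≤ 2376); 2376 − 1597 = 779
take 610 (≤ 779); 779 − 610 = 169
take 144 (≤ 169); 169 − 144 = 25
take 21 (≤ 25); 25 − 21 = 4
take 3 (≤ 4); 4 − 3 = 1
take 1 (≤ 1); 1 − 1 = 0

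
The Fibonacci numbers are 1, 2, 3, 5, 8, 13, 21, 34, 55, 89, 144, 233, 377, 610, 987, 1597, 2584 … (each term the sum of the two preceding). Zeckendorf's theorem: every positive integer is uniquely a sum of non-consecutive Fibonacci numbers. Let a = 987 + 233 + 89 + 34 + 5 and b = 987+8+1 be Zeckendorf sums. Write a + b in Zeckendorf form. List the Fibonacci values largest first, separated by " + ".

The two numbers are 1348 and 996, so their sum is 2344.
Greedily peel off the largest Fibonacci term at each step:
2344 − 1597 = 747
747 − 610 = 137
137 − 89 = 48
48 − 34 = 14
14 − 13 = 1
1 − 1 = 0

1597 + 610 + 89 + 34 + 13 + 1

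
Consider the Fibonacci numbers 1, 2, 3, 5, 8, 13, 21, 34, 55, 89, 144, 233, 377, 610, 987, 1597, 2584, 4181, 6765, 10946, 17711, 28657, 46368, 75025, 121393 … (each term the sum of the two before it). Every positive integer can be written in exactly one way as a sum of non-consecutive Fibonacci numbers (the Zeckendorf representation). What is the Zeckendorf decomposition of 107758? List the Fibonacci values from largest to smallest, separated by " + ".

75025 + 28657 + 2584 + 987 + 377 + 89 + 34 + 5

107758 − 75025 = 32733
32733 − 28657 = 4076
4076 − 2584 = 1492
1492 − 987 = 505
505 − 377 = 128
128 − 89 = 39
39 − 34 = 5
5 − 5 = 0
So 107758 = 75025 + 28657 + 2584 + 987 + 377 + 89 + 34 + 5, with no two terms consecutive in the sequence.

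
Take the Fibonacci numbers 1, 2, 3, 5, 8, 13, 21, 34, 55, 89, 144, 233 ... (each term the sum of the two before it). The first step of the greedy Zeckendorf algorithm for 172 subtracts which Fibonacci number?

144

144 ≤ 172 < 233, so the largest Fibonacci number not exceeding 172 is 144.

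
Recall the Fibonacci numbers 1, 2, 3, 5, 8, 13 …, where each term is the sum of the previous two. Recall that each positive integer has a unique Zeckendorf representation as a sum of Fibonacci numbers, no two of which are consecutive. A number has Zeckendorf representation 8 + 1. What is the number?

8 + 1 = 9.

9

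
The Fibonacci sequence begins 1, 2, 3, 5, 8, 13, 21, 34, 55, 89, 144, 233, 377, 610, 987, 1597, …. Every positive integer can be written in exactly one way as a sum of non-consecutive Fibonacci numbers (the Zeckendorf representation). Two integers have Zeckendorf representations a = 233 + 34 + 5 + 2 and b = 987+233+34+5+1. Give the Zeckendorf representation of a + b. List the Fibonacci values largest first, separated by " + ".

The two numbers are 274 and 1260, so their sum is 1534.
987 ≤ 1534 < 1597, so take 987; remainder 547
377 ≤ 547 < 610, so take 377; remainder 170
144 ≤ 170 < 233, so take 144; remainder 26
21 ≤ 26 < 34, so take 21; remainder 5
5 ≤ 5 < 8, so take 5; remainder 0

987 + 377 + 144 + 21 + 5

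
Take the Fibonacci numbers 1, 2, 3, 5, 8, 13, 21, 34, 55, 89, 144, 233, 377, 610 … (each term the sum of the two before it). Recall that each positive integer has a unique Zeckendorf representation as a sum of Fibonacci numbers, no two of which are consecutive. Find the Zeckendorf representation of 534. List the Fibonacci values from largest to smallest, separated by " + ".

Greedily peel off the largest Fibonacci term at each step:
377 ≤ 534 < 610, so take 377; remainder 157
144 ≤ 157 < 233, so take 144; remainder 13
13 ≤ 13 < 21, so take 13; remainder 0
So 534 = 377 + 144 + 13, with no two terms consecutive in the sequence.

377 + 144 + 13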